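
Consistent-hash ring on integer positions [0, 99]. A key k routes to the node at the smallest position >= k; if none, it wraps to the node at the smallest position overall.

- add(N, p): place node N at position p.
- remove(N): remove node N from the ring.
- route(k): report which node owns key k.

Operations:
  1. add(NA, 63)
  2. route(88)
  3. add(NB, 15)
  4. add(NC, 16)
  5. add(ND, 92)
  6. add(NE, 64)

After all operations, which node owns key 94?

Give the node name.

Answer: NB

Derivation:
Op 1: add NA@63 -> ring=[63:NA]
Op 2: route key 88: none >= 88, wrap to smallest pos 63 -> NA
Op 3: add NB@15 -> ring=[15:NB,63:NA]
Op 4: add NC@16 -> ring=[15:NB,16:NC,63:NA]
Op 5: add ND@92 -> ring=[15:NB,16:NC,63:NA,92:ND]
Op 6: add NE@64 -> ring=[15:NB,16:NC,63:NA,64:NE,92:ND]
Final route key 94: none >= 94, wrap to smallest pos 15 -> NB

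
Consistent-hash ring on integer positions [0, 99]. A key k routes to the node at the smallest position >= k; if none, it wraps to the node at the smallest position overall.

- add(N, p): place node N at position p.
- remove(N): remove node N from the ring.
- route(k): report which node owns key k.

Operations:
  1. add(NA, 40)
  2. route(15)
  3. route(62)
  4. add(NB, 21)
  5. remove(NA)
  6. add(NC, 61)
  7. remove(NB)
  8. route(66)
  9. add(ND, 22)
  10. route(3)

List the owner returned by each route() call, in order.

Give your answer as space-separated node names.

Answer: NA NA NC ND

Derivation:
Op 1: add NA@40 -> ring=[40:NA]
Op 2: route key 15: smallest pos >= 15 is 40 -> NA
Op 3: route key 62: none >= 62, wrap to smallest pos 40 -> NA
Op 4: add NB@21 -> ring=[21:NB,40:NA]
Op 5: remove NA -> ring=[21:NB]
Op 6: add NC@61 -> ring=[21:NB,61:NC]
Op 7: remove NB -> ring=[61:NC]
Op 8: route key 66: none >= 66, wrap to smallest pos 61 -> NC
Op 9: add ND@22 -> ring=[22:ND,61:NC]
Op 10: route key 3: smallest pos >= 3 is 22 -> ND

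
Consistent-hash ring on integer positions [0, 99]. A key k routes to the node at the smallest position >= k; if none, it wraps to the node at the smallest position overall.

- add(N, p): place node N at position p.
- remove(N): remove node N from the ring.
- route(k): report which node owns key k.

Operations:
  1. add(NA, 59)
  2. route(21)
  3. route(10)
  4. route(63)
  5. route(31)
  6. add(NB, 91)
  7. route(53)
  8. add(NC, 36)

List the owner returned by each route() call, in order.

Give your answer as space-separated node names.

Answer: NA NA NA NA NA

Derivation:
Op 1: add NA@59 -> ring=[59:NA]
Op 2: route key 21: smallest pos >= 21 is 59 -> NA
Op 3: route key 10: smallest pos >= 10 is 59 -> NA
Op 4: route key 63: none >= 63, wrap to smallest pos 59 -> NA
Op 5: route key 31: smallest pos >= 31 is 59 -> NA
Op 6: add NB@91 -> ring=[59:NA,91:NB]
Op 7: route key 53: smallest pos >= 53 is 59 -> NA
Op 8: add NC@36 -> ring=[36:NC,59:NA,91:NB]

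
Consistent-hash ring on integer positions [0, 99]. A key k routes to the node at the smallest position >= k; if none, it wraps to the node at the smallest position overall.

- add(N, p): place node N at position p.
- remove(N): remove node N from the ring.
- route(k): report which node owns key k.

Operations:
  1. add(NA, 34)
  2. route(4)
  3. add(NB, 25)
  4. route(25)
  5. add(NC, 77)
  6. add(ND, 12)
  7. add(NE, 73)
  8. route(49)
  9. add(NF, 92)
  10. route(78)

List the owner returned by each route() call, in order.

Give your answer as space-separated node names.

Answer: NA NB NE NF

Derivation:
Op 1: add NA@34 -> ring=[34:NA]
Op 2: route key 4: smallest pos >= 4 is 34 -> NA
Op 3: add NB@25 -> ring=[25:NB,34:NA]
Op 4: route key 25: smallest pos >= 25 is 25 -> NB
Op 5: add NC@77 -> ring=[25:NB,34:NA,77:NC]
Op 6: add ND@12 -> ring=[12:ND,25:NB,34:NA,77:NC]
Op 7: add NE@73 -> ring=[12:ND,25:NB,34:NA,73:NE,77:NC]
Op 8: route key 49: smallest pos >= 49 is 73 -> NE
Op 9: add NF@92 -> ring=[12:ND,25:NB,34:NA,73:NE,77:NC,92:NF]
Op 10: route key 78: smallest pos >= 78 is 92 -> NF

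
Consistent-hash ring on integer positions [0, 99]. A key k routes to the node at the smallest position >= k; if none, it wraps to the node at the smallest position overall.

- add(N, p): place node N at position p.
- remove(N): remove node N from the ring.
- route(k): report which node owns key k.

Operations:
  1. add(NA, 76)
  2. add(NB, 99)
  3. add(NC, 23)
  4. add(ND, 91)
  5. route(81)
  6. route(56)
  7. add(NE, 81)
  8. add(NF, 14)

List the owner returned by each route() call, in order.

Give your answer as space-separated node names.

Answer: ND NA

Derivation:
Op 1: add NA@76 -> ring=[76:NA]
Op 2: add NB@99 -> ring=[76:NA,99:NB]
Op 3: add NC@23 -> ring=[23:NC,76:NA,99:NB]
Op 4: add ND@91 -> ring=[23:NC,76:NA,91:ND,99:NB]
Op 5: route key 81: smallest pos >= 81 is 91 -> ND
Op 6: route key 56: smallest pos >= 56 is 76 -> NA
Op 7: add NE@81 -> ring=[23:NC,76:NA,81:NE,91:ND,99:NB]
Op 8: add NF@14 -> ring=[14:NF,23:NC,76:NA,81:NE,91:ND,99:NB]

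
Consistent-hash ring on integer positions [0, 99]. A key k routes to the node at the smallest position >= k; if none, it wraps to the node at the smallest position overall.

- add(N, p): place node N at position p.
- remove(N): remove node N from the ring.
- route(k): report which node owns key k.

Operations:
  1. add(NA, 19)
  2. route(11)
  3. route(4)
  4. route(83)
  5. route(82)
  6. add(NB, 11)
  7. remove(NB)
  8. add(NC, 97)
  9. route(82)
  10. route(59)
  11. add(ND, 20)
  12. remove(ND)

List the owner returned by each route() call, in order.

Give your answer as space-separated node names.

Op 1: add NA@19 -> ring=[19:NA]
Op 2: route key 11: smallest pos >= 11 is 19 -> NA
Op 3: route key 4: smallest pos >= 4 is 19 -> NA
Op 4: route key 83: none >= 83, wrap to smallest pos 19 -> NA
Op 5: route key 82: none >= 82, wrap to smallest pos 19 -> NA
Op 6: add NB@11 -> ring=[11:NB,19:NA]
Op 7: remove NB -> ring=[19:NA]
Op 8: add NC@97 -> ring=[19:NA,97:NC]
Op 9: route key 82: smallest pos >= 82 is 97 -> NC
Op 10: route key 59: smallest pos >= 59 is 97 -> NC
Op 11: add ND@20 -> ring=[19:NA,20:ND,97:NC]
Op 12: remove ND -> ring=[19:NA,97:NC]

Answer: NA NA NA NA NC NC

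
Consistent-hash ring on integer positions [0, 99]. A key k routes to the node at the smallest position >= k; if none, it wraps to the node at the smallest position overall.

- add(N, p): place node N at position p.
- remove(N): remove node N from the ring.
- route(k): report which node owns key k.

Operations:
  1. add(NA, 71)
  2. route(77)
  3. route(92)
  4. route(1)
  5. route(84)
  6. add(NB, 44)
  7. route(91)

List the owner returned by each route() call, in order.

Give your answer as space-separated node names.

Answer: NA NA NA NA NB

Derivation:
Op 1: add NA@71 -> ring=[71:NA]
Op 2: route key 77: none >= 77, wrap to smallest pos 71 -> NA
Op 3: route key 92: none >= 92, wrap to smallest pos 71 -> NA
Op 4: route key 1: smallest pos >= 1 is 71 -> NA
Op 5: route key 84: none >= 84, wrap to smallest pos 71 -> NA
Op 6: add NB@44 -> ring=[44:NB,71:NA]
Op 7: route key 91: none >= 91, wrap to smallest pos 44 -> NB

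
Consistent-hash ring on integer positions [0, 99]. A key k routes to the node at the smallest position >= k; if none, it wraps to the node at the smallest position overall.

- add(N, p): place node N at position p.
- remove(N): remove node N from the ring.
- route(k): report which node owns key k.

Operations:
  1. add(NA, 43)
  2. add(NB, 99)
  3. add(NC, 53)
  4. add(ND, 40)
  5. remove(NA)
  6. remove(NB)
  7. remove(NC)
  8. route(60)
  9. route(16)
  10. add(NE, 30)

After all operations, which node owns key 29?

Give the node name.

Op 1: add NA@43 -> ring=[43:NA]
Op 2: add NB@99 -> ring=[43:NA,99:NB]
Op 3: add NC@53 -> ring=[43:NA,53:NC,99:NB]
Op 4: add ND@40 -> ring=[40:ND,43:NA,53:NC,99:NB]
Op 5: remove NA -> ring=[40:ND,53:NC,99:NB]
Op 6: remove NB -> ring=[40:ND,53:NC]
Op 7: remove NC -> ring=[40:ND]
Op 8: route key 60: none >= 60, wrap to smallest pos 40 -> ND
Op 9: route key 16: smallest pos >= 16 is 40 -> ND
Op 10: add NE@30 -> ring=[30:NE,40:ND]
Final route key 29: smallest pos >= 29 is 30 -> NE

Answer: NE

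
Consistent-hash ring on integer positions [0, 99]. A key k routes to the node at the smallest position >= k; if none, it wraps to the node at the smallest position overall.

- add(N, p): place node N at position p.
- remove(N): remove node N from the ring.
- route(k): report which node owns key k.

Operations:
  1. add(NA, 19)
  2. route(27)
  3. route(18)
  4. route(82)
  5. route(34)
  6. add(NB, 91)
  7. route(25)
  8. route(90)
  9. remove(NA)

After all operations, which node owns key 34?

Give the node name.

Op 1: add NA@19 -> ring=[19:NA]
Op 2: route key 27: none >= 27, wrap to smallest pos 19 -> NA
Op 3: route key 18: smallest pos >= 18 is 19 -> NA
Op 4: route key 82: none >= 82, wrap to smallest pos 19 -> NA
Op 5: route key 34: none >= 34, wrap to smallest pos 19 -> NA
Op 6: add NB@91 -> ring=[19:NA,91:NB]
Op 7: route key 25: smallest pos >= 25 is 91 -> NB
Op 8: route key 90: smallest pos >= 90 is 91 -> NB
Op 9: remove NA -> ring=[91:NB]
Final route key 34: smallest pos >= 34 is 91 -> NB

Answer: NB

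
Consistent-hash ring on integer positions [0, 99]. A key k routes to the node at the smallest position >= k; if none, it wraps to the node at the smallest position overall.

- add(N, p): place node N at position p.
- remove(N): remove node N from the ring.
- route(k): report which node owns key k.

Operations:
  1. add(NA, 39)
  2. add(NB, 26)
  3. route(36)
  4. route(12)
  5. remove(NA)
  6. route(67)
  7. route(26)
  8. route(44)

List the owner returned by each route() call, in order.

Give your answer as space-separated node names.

Answer: NA NB NB NB NB

Derivation:
Op 1: add NA@39 -> ring=[39:NA]
Op 2: add NB@26 -> ring=[26:NB,39:NA]
Op 3: route key 36: smallest pos >= 36 is 39 -> NA
Op 4: route key 12: smallest pos >= 12 is 26 -> NB
Op 5: remove NA -> ring=[26:NB]
Op 6: route key 67: none >= 67, wrap to smallest pos 26 -> NB
Op 7: route key 26: smallest pos >= 26 is 26 -> NB
Op 8: route key 44: none >= 44, wrap to smallest pos 26 -> NB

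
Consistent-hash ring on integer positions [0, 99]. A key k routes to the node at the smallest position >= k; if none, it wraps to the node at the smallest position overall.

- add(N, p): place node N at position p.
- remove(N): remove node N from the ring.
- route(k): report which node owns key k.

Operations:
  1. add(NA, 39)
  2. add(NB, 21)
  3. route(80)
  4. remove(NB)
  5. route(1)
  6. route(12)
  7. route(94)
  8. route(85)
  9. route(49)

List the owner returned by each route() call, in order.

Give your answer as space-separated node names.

Answer: NB NA NA NA NA NA

Derivation:
Op 1: add NA@39 -> ring=[39:NA]
Op 2: add NB@21 -> ring=[21:NB,39:NA]
Op 3: route key 80: none >= 80, wrap to smallest pos 21 -> NB
Op 4: remove NB -> ring=[39:NA]
Op 5: route key 1: smallest pos >= 1 is 39 -> NA
Op 6: route key 12: smallest pos >= 12 is 39 -> NA
Op 7: route key 94: none >= 94, wrap to smallest pos 39 -> NA
Op 8: route key 85: none >= 85, wrap to smallest pos 39 -> NA
Op 9: route key 49: none >= 49, wrap to smallest pos 39 -> NA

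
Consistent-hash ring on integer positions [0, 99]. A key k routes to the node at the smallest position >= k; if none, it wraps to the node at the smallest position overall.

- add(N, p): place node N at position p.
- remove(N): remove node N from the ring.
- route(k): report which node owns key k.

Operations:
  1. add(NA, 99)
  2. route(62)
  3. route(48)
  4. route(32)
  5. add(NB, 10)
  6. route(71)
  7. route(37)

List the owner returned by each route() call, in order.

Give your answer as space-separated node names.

Answer: NA NA NA NA NA

Derivation:
Op 1: add NA@99 -> ring=[99:NA]
Op 2: route key 62: smallest pos >= 62 is 99 -> NA
Op 3: route key 48: smallest pos >= 48 is 99 -> NA
Op 4: route key 32: smallest pos >= 32 is 99 -> NA
Op 5: add NB@10 -> ring=[10:NB,99:NA]
Op 6: route key 71: smallest pos >= 71 is 99 -> NA
Op 7: route key 37: smallest pos >= 37 is 99 -> NA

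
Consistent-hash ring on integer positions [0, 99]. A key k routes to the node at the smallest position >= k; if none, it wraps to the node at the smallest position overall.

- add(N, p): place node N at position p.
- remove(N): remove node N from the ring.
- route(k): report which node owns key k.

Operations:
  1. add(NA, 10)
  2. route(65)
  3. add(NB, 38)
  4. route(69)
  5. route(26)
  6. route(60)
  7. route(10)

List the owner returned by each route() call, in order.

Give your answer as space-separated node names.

Op 1: add NA@10 -> ring=[10:NA]
Op 2: route key 65: none >= 65, wrap to smallest pos 10 -> NA
Op 3: add NB@38 -> ring=[10:NA,38:NB]
Op 4: route key 69: none >= 69, wrap to smallest pos 10 -> NA
Op 5: route key 26: smallest pos >= 26 is 38 -> NB
Op 6: route key 60: none >= 60, wrap to smallest pos 10 -> NA
Op 7: route key 10: smallest pos >= 10 is 10 -> NA

Answer: NA NA NB NA NA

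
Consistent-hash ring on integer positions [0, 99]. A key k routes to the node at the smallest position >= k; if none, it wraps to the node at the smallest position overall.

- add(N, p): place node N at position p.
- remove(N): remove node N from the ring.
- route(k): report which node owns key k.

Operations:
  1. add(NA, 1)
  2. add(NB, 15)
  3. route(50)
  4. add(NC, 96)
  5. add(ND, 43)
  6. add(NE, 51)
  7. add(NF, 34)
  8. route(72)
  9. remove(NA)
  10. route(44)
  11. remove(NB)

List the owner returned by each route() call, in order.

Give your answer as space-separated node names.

Op 1: add NA@1 -> ring=[1:NA]
Op 2: add NB@15 -> ring=[1:NA,15:NB]
Op 3: route key 50: none >= 50, wrap to smallest pos 1 -> NA
Op 4: add NC@96 -> ring=[1:NA,15:NB,96:NC]
Op 5: add ND@43 -> ring=[1:NA,15:NB,43:ND,96:NC]
Op 6: add NE@51 -> ring=[1:NA,15:NB,43:ND,51:NE,96:NC]
Op 7: add NF@34 -> ring=[1:NA,15:NB,34:NF,43:ND,51:NE,96:NC]
Op 8: route key 72: smallest pos >= 72 is 96 -> NC
Op 9: remove NA -> ring=[15:NB,34:NF,43:ND,51:NE,96:NC]
Op 10: route key 44: smallest pos >= 44 is 51 -> NE
Op 11: remove NB -> ring=[34:NF,43:ND,51:NE,96:NC]

Answer: NA NC NE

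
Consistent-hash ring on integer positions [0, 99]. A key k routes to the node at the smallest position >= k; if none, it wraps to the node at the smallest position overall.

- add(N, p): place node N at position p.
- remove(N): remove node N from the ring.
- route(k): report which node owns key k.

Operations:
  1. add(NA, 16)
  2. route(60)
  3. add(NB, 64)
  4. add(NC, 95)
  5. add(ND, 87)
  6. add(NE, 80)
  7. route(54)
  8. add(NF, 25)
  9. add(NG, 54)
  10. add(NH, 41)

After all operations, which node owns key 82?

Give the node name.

Op 1: add NA@16 -> ring=[16:NA]
Op 2: route key 60: none >= 60, wrap to smallest pos 16 -> NA
Op 3: add NB@64 -> ring=[16:NA,64:NB]
Op 4: add NC@95 -> ring=[16:NA,64:NB,95:NC]
Op 5: add ND@87 -> ring=[16:NA,64:NB,87:ND,95:NC]
Op 6: add NE@80 -> ring=[16:NA,64:NB,80:NE,87:ND,95:NC]
Op 7: route key 54: smallest pos >= 54 is 64 -> NB
Op 8: add NF@25 -> ring=[16:NA,25:NF,64:NB,80:NE,87:ND,95:NC]
Op 9: add NG@54 -> ring=[16:NA,25:NF,54:NG,64:NB,80:NE,87:ND,95:NC]
Op 10: add NH@41 -> ring=[16:NA,25:NF,41:NH,54:NG,64:NB,80:NE,87:ND,95:NC]
Final route key 82: smallest pos >= 82 is 87 -> ND

Answer: ND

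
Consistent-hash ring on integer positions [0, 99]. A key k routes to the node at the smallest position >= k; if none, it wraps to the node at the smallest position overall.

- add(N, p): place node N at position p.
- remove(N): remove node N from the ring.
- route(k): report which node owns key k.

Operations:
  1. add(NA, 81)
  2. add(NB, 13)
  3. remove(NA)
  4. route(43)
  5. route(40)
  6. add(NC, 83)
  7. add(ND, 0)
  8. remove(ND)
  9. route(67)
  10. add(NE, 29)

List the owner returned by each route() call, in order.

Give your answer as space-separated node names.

Answer: NB NB NC

Derivation:
Op 1: add NA@81 -> ring=[81:NA]
Op 2: add NB@13 -> ring=[13:NB,81:NA]
Op 3: remove NA -> ring=[13:NB]
Op 4: route key 43: none >= 43, wrap to smallest pos 13 -> NB
Op 5: route key 40: none >= 40, wrap to smallest pos 13 -> NB
Op 6: add NC@83 -> ring=[13:NB,83:NC]
Op 7: add ND@0 -> ring=[0:ND,13:NB,83:NC]
Op 8: remove ND -> ring=[13:NB,83:NC]
Op 9: route key 67: smallest pos >= 67 is 83 -> NC
Op 10: add NE@29 -> ring=[13:NB,29:NE,83:NC]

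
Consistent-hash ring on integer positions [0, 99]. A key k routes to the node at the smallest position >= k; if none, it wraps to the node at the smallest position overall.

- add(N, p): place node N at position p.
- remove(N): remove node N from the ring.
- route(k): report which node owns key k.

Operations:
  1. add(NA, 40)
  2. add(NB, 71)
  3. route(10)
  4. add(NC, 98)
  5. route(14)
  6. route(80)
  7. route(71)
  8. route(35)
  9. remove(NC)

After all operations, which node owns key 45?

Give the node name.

Op 1: add NA@40 -> ring=[40:NA]
Op 2: add NB@71 -> ring=[40:NA,71:NB]
Op 3: route key 10: smallest pos >= 10 is 40 -> NA
Op 4: add NC@98 -> ring=[40:NA,71:NB,98:NC]
Op 5: route key 14: smallest pos >= 14 is 40 -> NA
Op 6: route key 80: smallest pos >= 80 is 98 -> NC
Op 7: route key 71: smallest pos >= 71 is 71 -> NB
Op 8: route key 35: smallest pos >= 35 is 40 -> NA
Op 9: remove NC -> ring=[40:NA,71:NB]
Final route key 45: smallest pos >= 45 is 71 -> NB

Answer: NB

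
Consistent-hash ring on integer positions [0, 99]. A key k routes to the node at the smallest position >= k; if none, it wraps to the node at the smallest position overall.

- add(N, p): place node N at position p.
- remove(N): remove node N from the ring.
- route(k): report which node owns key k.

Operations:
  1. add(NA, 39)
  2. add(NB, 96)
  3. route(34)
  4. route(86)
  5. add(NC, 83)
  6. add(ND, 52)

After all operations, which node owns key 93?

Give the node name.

Answer: NB

Derivation:
Op 1: add NA@39 -> ring=[39:NA]
Op 2: add NB@96 -> ring=[39:NA,96:NB]
Op 3: route key 34: smallest pos >= 34 is 39 -> NA
Op 4: route key 86: smallest pos >= 86 is 96 -> NB
Op 5: add NC@83 -> ring=[39:NA,83:NC,96:NB]
Op 6: add ND@52 -> ring=[39:NA,52:ND,83:NC,96:NB]
Final route key 93: smallest pos >= 93 is 96 -> NB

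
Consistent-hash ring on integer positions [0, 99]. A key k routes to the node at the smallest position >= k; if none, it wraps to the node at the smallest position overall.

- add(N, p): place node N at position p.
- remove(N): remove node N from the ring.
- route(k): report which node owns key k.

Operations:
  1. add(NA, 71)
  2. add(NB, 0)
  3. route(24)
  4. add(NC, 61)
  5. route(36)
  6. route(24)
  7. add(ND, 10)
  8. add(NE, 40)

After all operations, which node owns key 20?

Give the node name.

Answer: NE

Derivation:
Op 1: add NA@71 -> ring=[71:NA]
Op 2: add NB@0 -> ring=[0:NB,71:NA]
Op 3: route key 24: smallest pos >= 24 is 71 -> NA
Op 4: add NC@61 -> ring=[0:NB,61:NC,71:NA]
Op 5: route key 36: smallest pos >= 36 is 61 -> NC
Op 6: route key 24: smallest pos >= 24 is 61 -> NC
Op 7: add ND@10 -> ring=[0:NB,10:ND,61:NC,71:NA]
Op 8: add NE@40 -> ring=[0:NB,10:ND,40:NE,61:NC,71:NA]
Final route key 20: smallest pos >= 20 is 40 -> NE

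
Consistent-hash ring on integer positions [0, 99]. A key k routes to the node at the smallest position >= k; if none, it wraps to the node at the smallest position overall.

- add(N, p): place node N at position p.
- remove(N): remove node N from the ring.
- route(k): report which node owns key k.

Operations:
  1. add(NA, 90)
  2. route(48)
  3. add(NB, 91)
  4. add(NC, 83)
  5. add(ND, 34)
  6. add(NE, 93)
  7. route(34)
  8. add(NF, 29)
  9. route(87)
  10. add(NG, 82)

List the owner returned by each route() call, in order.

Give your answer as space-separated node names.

Answer: NA ND NA

Derivation:
Op 1: add NA@90 -> ring=[90:NA]
Op 2: route key 48: smallest pos >= 48 is 90 -> NA
Op 3: add NB@91 -> ring=[90:NA,91:NB]
Op 4: add NC@83 -> ring=[83:NC,90:NA,91:NB]
Op 5: add ND@34 -> ring=[34:ND,83:NC,90:NA,91:NB]
Op 6: add NE@93 -> ring=[34:ND,83:NC,90:NA,91:NB,93:NE]
Op 7: route key 34: smallest pos >= 34 is 34 -> ND
Op 8: add NF@29 -> ring=[29:NF,34:ND,83:NC,90:NA,91:NB,93:NE]
Op 9: route key 87: smallest pos >= 87 is 90 -> NA
Op 10: add NG@82 -> ring=[29:NF,34:ND,82:NG,83:NC,90:NA,91:NB,93:NE]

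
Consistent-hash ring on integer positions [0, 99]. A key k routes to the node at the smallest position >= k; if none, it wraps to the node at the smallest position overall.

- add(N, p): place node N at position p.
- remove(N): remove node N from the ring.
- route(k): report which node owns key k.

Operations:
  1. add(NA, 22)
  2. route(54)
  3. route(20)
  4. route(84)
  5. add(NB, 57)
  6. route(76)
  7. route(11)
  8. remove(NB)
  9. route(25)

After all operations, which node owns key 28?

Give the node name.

Op 1: add NA@22 -> ring=[22:NA]
Op 2: route key 54: none >= 54, wrap to smallest pos 22 -> NA
Op 3: route key 20: smallest pos >= 20 is 22 -> NA
Op 4: route key 84: none >= 84, wrap to smallest pos 22 -> NA
Op 5: add NB@57 -> ring=[22:NA,57:NB]
Op 6: route key 76: none >= 76, wrap to smallest pos 22 -> NA
Op 7: route key 11: smallest pos >= 11 is 22 -> NA
Op 8: remove NB -> ring=[22:NA]
Op 9: route key 25: none >= 25, wrap to smallest pos 22 -> NA
Final route key 28: none >= 28, wrap to smallest pos 22 -> NA

Answer: NA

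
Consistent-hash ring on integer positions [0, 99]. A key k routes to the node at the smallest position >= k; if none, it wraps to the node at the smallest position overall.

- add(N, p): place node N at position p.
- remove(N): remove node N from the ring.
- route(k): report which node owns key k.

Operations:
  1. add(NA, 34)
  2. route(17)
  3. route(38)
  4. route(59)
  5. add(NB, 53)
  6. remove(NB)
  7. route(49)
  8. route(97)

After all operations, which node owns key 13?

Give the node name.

Answer: NA

Derivation:
Op 1: add NA@34 -> ring=[34:NA]
Op 2: route key 17: smallest pos >= 17 is 34 -> NA
Op 3: route key 38: none >= 38, wrap to smallest pos 34 -> NA
Op 4: route key 59: none >= 59, wrap to smallest pos 34 -> NA
Op 5: add NB@53 -> ring=[34:NA,53:NB]
Op 6: remove NB -> ring=[34:NA]
Op 7: route key 49: none >= 49, wrap to smallest pos 34 -> NA
Op 8: route key 97: none >= 97, wrap to smallest pos 34 -> NA
Final route key 13: smallest pos >= 13 is 34 -> NA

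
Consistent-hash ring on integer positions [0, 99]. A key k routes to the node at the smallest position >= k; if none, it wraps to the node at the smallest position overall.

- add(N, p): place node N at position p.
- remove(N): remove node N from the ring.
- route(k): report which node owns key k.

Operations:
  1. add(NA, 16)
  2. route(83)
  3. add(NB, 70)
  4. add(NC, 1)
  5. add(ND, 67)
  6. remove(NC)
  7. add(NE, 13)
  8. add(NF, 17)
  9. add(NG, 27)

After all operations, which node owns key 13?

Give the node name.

Answer: NE

Derivation:
Op 1: add NA@16 -> ring=[16:NA]
Op 2: route key 83: none >= 83, wrap to smallest pos 16 -> NA
Op 3: add NB@70 -> ring=[16:NA,70:NB]
Op 4: add NC@1 -> ring=[1:NC,16:NA,70:NB]
Op 5: add ND@67 -> ring=[1:NC,16:NA,67:ND,70:NB]
Op 6: remove NC -> ring=[16:NA,67:ND,70:NB]
Op 7: add NE@13 -> ring=[13:NE,16:NA,67:ND,70:NB]
Op 8: add NF@17 -> ring=[13:NE,16:NA,17:NF,67:ND,70:NB]
Op 9: add NG@27 -> ring=[13:NE,16:NA,17:NF,27:NG,67:ND,70:NB]
Final route key 13: smallest pos >= 13 is 13 -> NE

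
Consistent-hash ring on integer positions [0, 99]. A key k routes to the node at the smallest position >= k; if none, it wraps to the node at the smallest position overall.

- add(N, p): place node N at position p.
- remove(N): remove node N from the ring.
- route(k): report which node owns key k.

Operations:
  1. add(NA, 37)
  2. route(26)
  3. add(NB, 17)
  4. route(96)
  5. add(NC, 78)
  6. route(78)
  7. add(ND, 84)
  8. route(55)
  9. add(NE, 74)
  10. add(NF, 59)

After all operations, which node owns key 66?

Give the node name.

Op 1: add NA@37 -> ring=[37:NA]
Op 2: route key 26: smallest pos >= 26 is 37 -> NA
Op 3: add NB@17 -> ring=[17:NB,37:NA]
Op 4: route key 96: none >= 96, wrap to smallest pos 17 -> NB
Op 5: add NC@78 -> ring=[17:NB,37:NA,78:NC]
Op 6: route key 78: smallest pos >= 78 is 78 -> NC
Op 7: add ND@84 -> ring=[17:NB,37:NA,78:NC,84:ND]
Op 8: route key 55: smallest pos >= 55 is 78 -> NC
Op 9: add NE@74 -> ring=[17:NB,37:NA,74:NE,78:NC,84:ND]
Op 10: add NF@59 -> ring=[17:NB,37:NA,59:NF,74:NE,78:NC,84:ND]
Final route key 66: smallest pos >= 66 is 74 -> NE

Answer: NE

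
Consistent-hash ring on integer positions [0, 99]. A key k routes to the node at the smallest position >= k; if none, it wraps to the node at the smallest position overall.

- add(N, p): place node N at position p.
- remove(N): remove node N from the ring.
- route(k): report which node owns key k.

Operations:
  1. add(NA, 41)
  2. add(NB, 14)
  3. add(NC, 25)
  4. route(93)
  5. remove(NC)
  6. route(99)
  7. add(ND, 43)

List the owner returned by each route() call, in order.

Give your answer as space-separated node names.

Op 1: add NA@41 -> ring=[41:NA]
Op 2: add NB@14 -> ring=[14:NB,41:NA]
Op 3: add NC@25 -> ring=[14:NB,25:NC,41:NA]
Op 4: route key 93: none >= 93, wrap to smallest pos 14 -> NB
Op 5: remove NC -> ring=[14:NB,41:NA]
Op 6: route key 99: none >= 99, wrap to smallest pos 14 -> NB
Op 7: add ND@43 -> ring=[14:NB,41:NA,43:ND]

Answer: NB NB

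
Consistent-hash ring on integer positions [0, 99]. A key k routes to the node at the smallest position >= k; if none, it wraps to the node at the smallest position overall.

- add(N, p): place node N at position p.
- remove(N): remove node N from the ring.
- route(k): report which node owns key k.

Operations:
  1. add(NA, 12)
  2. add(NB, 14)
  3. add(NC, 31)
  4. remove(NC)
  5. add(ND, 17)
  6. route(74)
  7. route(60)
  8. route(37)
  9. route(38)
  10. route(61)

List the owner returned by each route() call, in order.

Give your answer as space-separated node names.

Answer: NA NA NA NA NA

Derivation:
Op 1: add NA@12 -> ring=[12:NA]
Op 2: add NB@14 -> ring=[12:NA,14:NB]
Op 3: add NC@31 -> ring=[12:NA,14:NB,31:NC]
Op 4: remove NC -> ring=[12:NA,14:NB]
Op 5: add ND@17 -> ring=[12:NA,14:NB,17:ND]
Op 6: route key 74: none >= 74, wrap to smallest pos 12 -> NA
Op 7: route key 60: none >= 60, wrap to smallest pos 12 -> NA
Op 8: route key 37: none >= 37, wrap to smallest pos 12 -> NA
Op 9: route key 38: none >= 38, wrap to smallest pos 12 -> NA
Op 10: route key 61: none >= 61, wrap to smallest pos 12 -> NA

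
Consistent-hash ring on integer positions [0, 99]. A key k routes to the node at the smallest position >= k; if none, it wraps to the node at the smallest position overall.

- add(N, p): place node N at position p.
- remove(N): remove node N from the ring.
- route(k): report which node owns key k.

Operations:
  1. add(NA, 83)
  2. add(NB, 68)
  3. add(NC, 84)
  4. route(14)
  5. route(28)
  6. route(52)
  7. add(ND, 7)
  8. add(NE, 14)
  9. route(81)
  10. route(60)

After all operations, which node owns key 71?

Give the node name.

Answer: NA

Derivation:
Op 1: add NA@83 -> ring=[83:NA]
Op 2: add NB@68 -> ring=[68:NB,83:NA]
Op 3: add NC@84 -> ring=[68:NB,83:NA,84:NC]
Op 4: route key 14: smallest pos >= 14 is 68 -> NB
Op 5: route key 28: smallest pos >= 28 is 68 -> NB
Op 6: route key 52: smallest pos >= 52 is 68 -> NB
Op 7: add ND@7 -> ring=[7:ND,68:NB,83:NA,84:NC]
Op 8: add NE@14 -> ring=[7:ND,14:NE,68:NB,83:NA,84:NC]
Op 9: route key 81: smallest pos >= 81 is 83 -> NA
Op 10: route key 60: smallest pos >= 60 is 68 -> NB
Final route key 71: smallest pos >= 71 is 83 -> NA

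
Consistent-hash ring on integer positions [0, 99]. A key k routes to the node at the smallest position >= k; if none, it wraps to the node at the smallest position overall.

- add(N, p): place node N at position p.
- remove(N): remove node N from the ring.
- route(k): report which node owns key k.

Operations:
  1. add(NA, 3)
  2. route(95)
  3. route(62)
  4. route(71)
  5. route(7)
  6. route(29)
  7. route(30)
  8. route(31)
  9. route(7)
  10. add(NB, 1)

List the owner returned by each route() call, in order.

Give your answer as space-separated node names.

Answer: NA NA NA NA NA NA NA NA

Derivation:
Op 1: add NA@3 -> ring=[3:NA]
Op 2: route key 95: none >= 95, wrap to smallest pos 3 -> NA
Op 3: route key 62: none >= 62, wrap to smallest pos 3 -> NA
Op 4: route key 71: none >= 71, wrap to smallest pos 3 -> NA
Op 5: route key 7: none >= 7, wrap to smallest pos 3 -> NA
Op 6: route key 29: none >= 29, wrap to smallest pos 3 -> NA
Op 7: route key 30: none >= 30, wrap to smallest pos 3 -> NA
Op 8: route key 31: none >= 31, wrap to smallest pos 3 -> NA
Op 9: route key 7: none >= 7, wrap to smallest pos 3 -> NA
Op 10: add NB@1 -> ring=[1:NB,3:NA]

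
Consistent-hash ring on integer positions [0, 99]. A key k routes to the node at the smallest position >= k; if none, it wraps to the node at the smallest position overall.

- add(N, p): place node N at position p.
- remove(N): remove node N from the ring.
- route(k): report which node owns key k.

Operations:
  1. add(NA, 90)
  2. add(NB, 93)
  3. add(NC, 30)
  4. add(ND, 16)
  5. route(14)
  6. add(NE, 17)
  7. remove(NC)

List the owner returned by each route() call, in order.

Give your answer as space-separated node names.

Answer: ND

Derivation:
Op 1: add NA@90 -> ring=[90:NA]
Op 2: add NB@93 -> ring=[90:NA,93:NB]
Op 3: add NC@30 -> ring=[30:NC,90:NA,93:NB]
Op 4: add ND@16 -> ring=[16:ND,30:NC,90:NA,93:NB]
Op 5: route key 14: smallest pos >= 14 is 16 -> ND
Op 6: add NE@17 -> ring=[16:ND,17:NE,30:NC,90:NA,93:NB]
Op 7: remove NC -> ring=[16:ND,17:NE,90:NA,93:NB]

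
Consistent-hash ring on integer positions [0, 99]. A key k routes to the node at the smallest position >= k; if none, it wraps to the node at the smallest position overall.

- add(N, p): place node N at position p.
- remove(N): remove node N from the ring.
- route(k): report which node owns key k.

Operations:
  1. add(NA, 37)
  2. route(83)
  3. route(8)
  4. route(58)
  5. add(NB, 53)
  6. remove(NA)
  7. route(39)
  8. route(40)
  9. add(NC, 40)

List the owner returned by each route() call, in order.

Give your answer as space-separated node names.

Answer: NA NA NA NB NB

Derivation:
Op 1: add NA@37 -> ring=[37:NA]
Op 2: route key 83: none >= 83, wrap to smallest pos 37 -> NA
Op 3: route key 8: smallest pos >= 8 is 37 -> NA
Op 4: route key 58: none >= 58, wrap to smallest pos 37 -> NA
Op 5: add NB@53 -> ring=[37:NA,53:NB]
Op 6: remove NA -> ring=[53:NB]
Op 7: route key 39: smallest pos >= 39 is 53 -> NB
Op 8: route key 40: smallest pos >= 40 is 53 -> NB
Op 9: add NC@40 -> ring=[40:NC,53:NB]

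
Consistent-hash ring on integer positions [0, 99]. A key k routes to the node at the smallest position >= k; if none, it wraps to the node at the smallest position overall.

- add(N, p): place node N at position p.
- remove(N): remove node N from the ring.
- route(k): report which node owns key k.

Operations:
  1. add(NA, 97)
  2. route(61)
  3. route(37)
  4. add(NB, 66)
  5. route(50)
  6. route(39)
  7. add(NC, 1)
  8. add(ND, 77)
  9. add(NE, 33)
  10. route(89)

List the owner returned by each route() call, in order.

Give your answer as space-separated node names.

Op 1: add NA@97 -> ring=[97:NA]
Op 2: route key 61: smallest pos >= 61 is 97 -> NA
Op 3: route key 37: smallest pos >= 37 is 97 -> NA
Op 4: add NB@66 -> ring=[66:NB,97:NA]
Op 5: route key 50: smallest pos >= 50 is 66 -> NB
Op 6: route key 39: smallest pos >= 39 is 66 -> NB
Op 7: add NC@1 -> ring=[1:NC,66:NB,97:NA]
Op 8: add ND@77 -> ring=[1:NC,66:NB,77:ND,97:NA]
Op 9: add NE@33 -> ring=[1:NC,33:NE,66:NB,77:ND,97:NA]
Op 10: route key 89: smallest pos >= 89 is 97 -> NA

Answer: NA NA NB NB NA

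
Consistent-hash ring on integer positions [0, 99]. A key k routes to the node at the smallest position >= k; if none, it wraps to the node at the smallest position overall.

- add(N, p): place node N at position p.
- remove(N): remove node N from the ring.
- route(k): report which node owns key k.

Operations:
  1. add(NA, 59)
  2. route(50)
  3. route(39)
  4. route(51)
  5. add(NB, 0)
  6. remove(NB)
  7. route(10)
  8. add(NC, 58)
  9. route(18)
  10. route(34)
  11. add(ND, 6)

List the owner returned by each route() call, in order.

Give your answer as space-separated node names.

Answer: NA NA NA NA NC NC

Derivation:
Op 1: add NA@59 -> ring=[59:NA]
Op 2: route key 50: smallest pos >= 50 is 59 -> NA
Op 3: route key 39: smallest pos >= 39 is 59 -> NA
Op 4: route key 51: smallest pos >= 51 is 59 -> NA
Op 5: add NB@0 -> ring=[0:NB,59:NA]
Op 6: remove NB -> ring=[59:NA]
Op 7: route key 10: smallest pos >= 10 is 59 -> NA
Op 8: add NC@58 -> ring=[58:NC,59:NA]
Op 9: route key 18: smallest pos >= 18 is 58 -> NC
Op 10: route key 34: smallest pos >= 34 is 58 -> NC
Op 11: add ND@6 -> ring=[6:ND,58:NC,59:NA]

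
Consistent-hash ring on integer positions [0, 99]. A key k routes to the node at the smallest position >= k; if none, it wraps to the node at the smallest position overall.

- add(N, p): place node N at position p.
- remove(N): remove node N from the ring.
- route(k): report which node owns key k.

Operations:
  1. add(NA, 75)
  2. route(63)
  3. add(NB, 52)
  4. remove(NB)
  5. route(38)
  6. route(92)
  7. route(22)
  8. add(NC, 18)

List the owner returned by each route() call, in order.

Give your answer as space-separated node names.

Op 1: add NA@75 -> ring=[75:NA]
Op 2: route key 63: smallest pos >= 63 is 75 -> NA
Op 3: add NB@52 -> ring=[52:NB,75:NA]
Op 4: remove NB -> ring=[75:NA]
Op 5: route key 38: smallest pos >= 38 is 75 -> NA
Op 6: route key 92: none >= 92, wrap to smallest pos 75 -> NA
Op 7: route key 22: smallest pos >= 22 is 75 -> NA
Op 8: add NC@18 -> ring=[18:NC,75:NA]

Answer: NA NA NA NA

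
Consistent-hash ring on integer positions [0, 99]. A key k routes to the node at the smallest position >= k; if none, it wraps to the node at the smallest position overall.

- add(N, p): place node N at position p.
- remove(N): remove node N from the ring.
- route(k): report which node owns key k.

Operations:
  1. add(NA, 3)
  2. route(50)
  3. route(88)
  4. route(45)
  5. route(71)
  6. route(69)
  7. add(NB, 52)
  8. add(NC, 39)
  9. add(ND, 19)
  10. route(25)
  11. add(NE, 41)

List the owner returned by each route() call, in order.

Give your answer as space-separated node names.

Op 1: add NA@3 -> ring=[3:NA]
Op 2: route key 50: none >= 50, wrap to smallest pos 3 -> NA
Op 3: route key 88: none >= 88, wrap to smallest pos 3 -> NA
Op 4: route key 45: none >= 45, wrap to smallest pos 3 -> NA
Op 5: route key 71: none >= 71, wrap to smallest pos 3 -> NA
Op 6: route key 69: none >= 69, wrap to smallest pos 3 -> NA
Op 7: add NB@52 -> ring=[3:NA,52:NB]
Op 8: add NC@39 -> ring=[3:NA,39:NC,52:NB]
Op 9: add ND@19 -> ring=[3:NA,19:ND,39:NC,52:NB]
Op 10: route key 25: smallest pos >= 25 is 39 -> NC
Op 11: add NE@41 -> ring=[3:NA,19:ND,39:NC,41:NE,52:NB]

Answer: NA NA NA NA NA NC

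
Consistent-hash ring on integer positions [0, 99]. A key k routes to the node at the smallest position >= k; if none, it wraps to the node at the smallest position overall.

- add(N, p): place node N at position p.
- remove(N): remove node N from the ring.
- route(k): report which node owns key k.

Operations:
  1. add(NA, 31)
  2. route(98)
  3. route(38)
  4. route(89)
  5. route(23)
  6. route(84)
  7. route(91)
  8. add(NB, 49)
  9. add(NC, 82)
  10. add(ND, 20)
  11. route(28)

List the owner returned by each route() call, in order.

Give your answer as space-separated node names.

Op 1: add NA@31 -> ring=[31:NA]
Op 2: route key 98: none >= 98, wrap to smallest pos 31 -> NA
Op 3: route key 38: none >= 38, wrap to smallest pos 31 -> NA
Op 4: route key 89: none >= 89, wrap to smallest pos 31 -> NA
Op 5: route key 23: smallest pos >= 23 is 31 -> NA
Op 6: route key 84: none >= 84, wrap to smallest pos 31 -> NA
Op 7: route key 91: none >= 91, wrap to smallest pos 31 -> NA
Op 8: add NB@49 -> ring=[31:NA,49:NB]
Op 9: add NC@82 -> ring=[31:NA,49:NB,82:NC]
Op 10: add ND@20 -> ring=[20:ND,31:NA,49:NB,82:NC]
Op 11: route key 28: smallest pos >= 28 is 31 -> NA

Answer: NA NA NA NA NA NA NA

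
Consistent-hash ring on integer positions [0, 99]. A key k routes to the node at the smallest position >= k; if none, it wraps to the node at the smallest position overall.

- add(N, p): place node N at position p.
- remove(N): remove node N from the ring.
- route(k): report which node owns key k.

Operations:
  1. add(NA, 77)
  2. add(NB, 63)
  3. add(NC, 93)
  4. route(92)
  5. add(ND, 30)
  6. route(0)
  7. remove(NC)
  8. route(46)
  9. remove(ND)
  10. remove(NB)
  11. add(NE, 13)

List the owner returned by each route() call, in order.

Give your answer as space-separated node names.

Op 1: add NA@77 -> ring=[77:NA]
Op 2: add NB@63 -> ring=[63:NB,77:NA]
Op 3: add NC@93 -> ring=[63:NB,77:NA,93:NC]
Op 4: route key 92: smallest pos >= 92 is 93 -> NC
Op 5: add ND@30 -> ring=[30:ND,63:NB,77:NA,93:NC]
Op 6: route key 0: smallest pos >= 0 is 30 -> ND
Op 7: remove NC -> ring=[30:ND,63:NB,77:NA]
Op 8: route key 46: smallest pos >= 46 is 63 -> NB
Op 9: remove ND -> ring=[63:NB,77:NA]
Op 10: remove NB -> ring=[77:NA]
Op 11: add NE@13 -> ring=[13:NE,77:NA]

Answer: NC ND NB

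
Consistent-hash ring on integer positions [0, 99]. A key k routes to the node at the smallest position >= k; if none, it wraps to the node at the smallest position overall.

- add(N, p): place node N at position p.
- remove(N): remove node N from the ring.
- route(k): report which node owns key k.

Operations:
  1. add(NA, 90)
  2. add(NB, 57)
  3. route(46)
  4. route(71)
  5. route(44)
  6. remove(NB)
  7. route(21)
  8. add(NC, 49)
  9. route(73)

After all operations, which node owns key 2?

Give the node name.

Op 1: add NA@90 -> ring=[90:NA]
Op 2: add NB@57 -> ring=[57:NB,90:NA]
Op 3: route key 46: smallest pos >= 46 is 57 -> NB
Op 4: route key 71: smallest pos >= 71 is 90 -> NA
Op 5: route key 44: smallest pos >= 44 is 57 -> NB
Op 6: remove NB -> ring=[90:NA]
Op 7: route key 21: smallest pos >= 21 is 90 -> NA
Op 8: add NC@49 -> ring=[49:NC,90:NA]
Op 9: route key 73: smallest pos >= 73 is 90 -> NA
Final route key 2: smallest pos >= 2 is 49 -> NC

Answer: NC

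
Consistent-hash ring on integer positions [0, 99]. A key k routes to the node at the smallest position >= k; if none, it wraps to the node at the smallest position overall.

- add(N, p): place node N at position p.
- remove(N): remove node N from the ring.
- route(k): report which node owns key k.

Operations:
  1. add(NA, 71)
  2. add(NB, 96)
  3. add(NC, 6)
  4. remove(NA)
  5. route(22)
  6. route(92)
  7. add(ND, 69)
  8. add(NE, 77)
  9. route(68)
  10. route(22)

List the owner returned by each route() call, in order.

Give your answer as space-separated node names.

Op 1: add NA@71 -> ring=[71:NA]
Op 2: add NB@96 -> ring=[71:NA,96:NB]
Op 3: add NC@6 -> ring=[6:NC,71:NA,96:NB]
Op 4: remove NA -> ring=[6:NC,96:NB]
Op 5: route key 22: smallest pos >= 22 is 96 -> NB
Op 6: route key 92: smallest pos >= 92 is 96 -> NB
Op 7: add ND@69 -> ring=[6:NC,69:ND,96:NB]
Op 8: add NE@77 -> ring=[6:NC,69:ND,77:NE,96:NB]
Op 9: route key 68: smallest pos >= 68 is 69 -> ND
Op 10: route key 22: smallest pos >= 22 is 69 -> ND

Answer: NB NB ND ND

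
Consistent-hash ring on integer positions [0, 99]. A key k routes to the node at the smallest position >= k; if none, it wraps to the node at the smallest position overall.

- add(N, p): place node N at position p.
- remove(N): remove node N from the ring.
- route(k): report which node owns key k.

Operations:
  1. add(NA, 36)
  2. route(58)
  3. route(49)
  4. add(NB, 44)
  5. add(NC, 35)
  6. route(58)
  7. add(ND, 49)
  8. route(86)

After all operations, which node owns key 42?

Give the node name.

Answer: NB

Derivation:
Op 1: add NA@36 -> ring=[36:NA]
Op 2: route key 58: none >= 58, wrap to smallest pos 36 -> NA
Op 3: route key 49: none >= 49, wrap to smallest pos 36 -> NA
Op 4: add NB@44 -> ring=[36:NA,44:NB]
Op 5: add NC@35 -> ring=[35:NC,36:NA,44:NB]
Op 6: route key 58: none >= 58, wrap to smallest pos 35 -> NC
Op 7: add ND@49 -> ring=[35:NC,36:NA,44:NB,49:ND]
Op 8: route key 86: none >= 86, wrap to smallest pos 35 -> NC
Final route key 42: smallest pos >= 42 is 44 -> NB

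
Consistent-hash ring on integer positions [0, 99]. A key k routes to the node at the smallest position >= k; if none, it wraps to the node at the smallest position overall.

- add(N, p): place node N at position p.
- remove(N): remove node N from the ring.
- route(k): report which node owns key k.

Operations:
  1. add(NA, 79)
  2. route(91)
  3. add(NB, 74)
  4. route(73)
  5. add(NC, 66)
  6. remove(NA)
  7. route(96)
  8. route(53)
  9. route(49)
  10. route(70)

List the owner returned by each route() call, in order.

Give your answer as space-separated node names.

Op 1: add NA@79 -> ring=[79:NA]
Op 2: route key 91: none >= 91, wrap to smallest pos 79 -> NA
Op 3: add NB@74 -> ring=[74:NB,79:NA]
Op 4: route key 73: smallest pos >= 73 is 74 -> NB
Op 5: add NC@66 -> ring=[66:NC,74:NB,79:NA]
Op 6: remove NA -> ring=[66:NC,74:NB]
Op 7: route key 96: none >= 96, wrap to smallest pos 66 -> NC
Op 8: route key 53: smallest pos >= 53 is 66 -> NC
Op 9: route key 49: smallest pos >= 49 is 66 -> NC
Op 10: route key 70: smallest pos >= 70 is 74 -> NB

Answer: NA NB NC NC NC NB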